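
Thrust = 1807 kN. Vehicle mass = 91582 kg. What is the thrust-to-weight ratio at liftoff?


TWR = 1807000 / (91582 * 9.81) = 2.01

2.01


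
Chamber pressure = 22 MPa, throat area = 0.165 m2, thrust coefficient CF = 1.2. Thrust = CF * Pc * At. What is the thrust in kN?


F = 1.2 * 22e6 * 0.165 = 4.3560e+06 N = 4356.0 kN

4356.0 kN


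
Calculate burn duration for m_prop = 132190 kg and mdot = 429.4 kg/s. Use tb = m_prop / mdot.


tb = 132190 / 429.4 = 307.8 s

307.8 s


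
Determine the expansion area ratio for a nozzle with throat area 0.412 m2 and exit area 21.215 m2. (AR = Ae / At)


AR = 21.215 / 0.412 = 51.5

51.5


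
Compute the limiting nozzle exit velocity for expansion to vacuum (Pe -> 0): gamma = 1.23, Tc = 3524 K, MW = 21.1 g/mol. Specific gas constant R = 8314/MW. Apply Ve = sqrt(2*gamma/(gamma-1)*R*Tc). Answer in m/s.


R = 8314 / 21.1 = 394.03 J/(kg.K)
Ve = sqrt(2 * 1.23 / (1.23 - 1) * 394.03 * 3524) = 3854 m/s

3854 m/s


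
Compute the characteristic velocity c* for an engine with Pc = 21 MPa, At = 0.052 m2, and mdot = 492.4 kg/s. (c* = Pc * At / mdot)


c* = 21e6 * 0.052 / 492.4 = 2218 m/s

2218 m/s


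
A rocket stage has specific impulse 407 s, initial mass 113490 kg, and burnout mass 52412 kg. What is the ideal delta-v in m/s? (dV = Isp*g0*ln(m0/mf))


Ve = 407 * 9.81 = 3992.67 m/s
dV = 3992.67 * ln(113490/52412) = 3085 m/s

3085 m/s


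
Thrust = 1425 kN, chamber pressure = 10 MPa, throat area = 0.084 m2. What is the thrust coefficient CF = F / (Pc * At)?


CF = 1425000 / (10e6 * 0.084) = 1.7

1.7


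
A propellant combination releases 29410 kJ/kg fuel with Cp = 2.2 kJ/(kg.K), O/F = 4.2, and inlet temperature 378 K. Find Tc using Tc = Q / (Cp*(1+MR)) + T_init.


Tc = 29410 / (2.2 * (1 + 4.2)) + 378 = 2949 K

2949 K


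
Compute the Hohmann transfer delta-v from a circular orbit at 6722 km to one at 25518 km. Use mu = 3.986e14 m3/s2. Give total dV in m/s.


V1 = sqrt(mu/r1) = 7700.51 m/s
dV1 = V1*(sqrt(2*r2/(r1+r2)) - 1) = 1988.07 m/s
V2 = sqrt(mu/r2) = 3952.26 m/s
dV2 = V2*(1 - sqrt(2*r1/(r1+r2))) = 1400.07 m/s
Total dV = 3388 m/s

3388 m/s


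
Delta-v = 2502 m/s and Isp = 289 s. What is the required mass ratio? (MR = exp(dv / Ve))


Ve = 289 * 9.81 = 2835.09 m/s
MR = exp(2502 / 2835.09) = 2.417

2.417


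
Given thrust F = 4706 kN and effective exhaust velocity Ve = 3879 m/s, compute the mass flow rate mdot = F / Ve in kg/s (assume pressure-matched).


mdot = F / Ve = 4706000 / 3879 = 1213.2 kg/s

1213.2 kg/s


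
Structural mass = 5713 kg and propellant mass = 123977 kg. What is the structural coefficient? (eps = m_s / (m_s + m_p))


eps = 5713 / (5713 + 123977) = 0.0441

0.0441


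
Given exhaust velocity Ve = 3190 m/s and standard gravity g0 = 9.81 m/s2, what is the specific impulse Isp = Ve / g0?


Isp = Ve / g0 = 3190 / 9.81 = 325.2 s

325.2 s


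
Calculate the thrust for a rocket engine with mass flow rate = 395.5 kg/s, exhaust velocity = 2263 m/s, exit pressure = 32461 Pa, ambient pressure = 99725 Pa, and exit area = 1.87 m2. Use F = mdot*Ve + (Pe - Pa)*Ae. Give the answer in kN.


F = 395.5 * 2263 + (32461 - 99725) * 1.87 = 769233.0 N = 769.2 kN

769.2 kN


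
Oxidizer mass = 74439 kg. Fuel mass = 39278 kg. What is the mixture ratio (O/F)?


MR = 74439 / 39278 = 1.9

1.9


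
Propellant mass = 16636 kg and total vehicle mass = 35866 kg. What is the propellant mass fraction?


PMF = 16636 / 35866 = 0.464

0.464


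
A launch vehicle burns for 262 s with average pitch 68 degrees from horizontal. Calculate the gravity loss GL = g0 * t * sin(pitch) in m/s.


GL = 9.81 * 262 * sin(68 deg) = 2383 m/s

2383 m/s


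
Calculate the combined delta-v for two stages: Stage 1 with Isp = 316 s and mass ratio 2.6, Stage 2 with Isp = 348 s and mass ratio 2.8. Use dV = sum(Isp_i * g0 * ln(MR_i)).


dV1 = 316 * 9.81 * ln(2.6) = 2962.0 m/s
dV2 = 348 * 9.81 * ln(2.8) = 3515.0 m/s
Total dV = 2962.0 + 3515.0 = 6477.0 m/s ~ 6477 m/s

6477 m/s


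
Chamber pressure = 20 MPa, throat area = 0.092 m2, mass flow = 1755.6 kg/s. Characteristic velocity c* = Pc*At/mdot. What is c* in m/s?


c* = 20e6 * 0.092 / 1755.6 = 1048 m/s

1048 m/s


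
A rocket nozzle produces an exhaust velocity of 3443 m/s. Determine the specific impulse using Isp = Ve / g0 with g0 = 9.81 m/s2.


Isp = Ve / g0 = 3443 / 9.81 = 351.0 s

351.0 s


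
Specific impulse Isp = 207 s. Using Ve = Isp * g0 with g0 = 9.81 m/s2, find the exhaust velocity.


Ve = Isp * g0 = 207 * 9.81 = 2030.7 m/s

2030.7 m/s


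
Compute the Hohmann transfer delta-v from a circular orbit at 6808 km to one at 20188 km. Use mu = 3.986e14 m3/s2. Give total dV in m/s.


V1 = sqrt(mu/r1) = 7651.72 m/s
dV1 = V1*(sqrt(2*r2/(r1+r2)) - 1) = 1706.02 m/s
V2 = sqrt(mu/r2) = 4443.47 m/s
dV2 = V2*(1 - sqrt(2*r1/(r1+r2))) = 1287.76 m/s
Total dV = 2994 m/s

2994 m/s


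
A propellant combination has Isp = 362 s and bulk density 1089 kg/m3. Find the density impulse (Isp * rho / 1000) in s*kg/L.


rho*Isp = 362 * 1089 / 1000 = 394 s*kg/L

394 s*kg/L


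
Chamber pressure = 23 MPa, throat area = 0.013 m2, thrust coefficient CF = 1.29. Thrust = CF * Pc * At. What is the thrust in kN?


F = 1.29 * 23e6 * 0.013 = 385710.0 N = 385.7 kN

385.7 kN


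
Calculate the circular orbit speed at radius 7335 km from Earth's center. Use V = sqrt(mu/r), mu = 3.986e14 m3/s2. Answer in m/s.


V = sqrt(3.986e14 / 7335000) = 7372 m/s

7372 m/s


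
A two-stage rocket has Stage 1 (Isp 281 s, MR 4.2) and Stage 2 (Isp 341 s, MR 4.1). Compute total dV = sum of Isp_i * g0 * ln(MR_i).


dV1 = 281 * 9.81 * ln(4.2) = 3956.0 m/s
dV2 = 341 * 9.81 * ln(4.1) = 4720.0 m/s
Total dV = 3956.0 + 4720.0 = 8676.0 m/s ~ 8676 m/s

8676 m/s


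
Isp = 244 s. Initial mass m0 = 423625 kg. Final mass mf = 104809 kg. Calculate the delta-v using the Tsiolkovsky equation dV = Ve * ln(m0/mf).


Ve = 244 * 9.81 = 2393.64 m/s
dV = 2393.64 * ln(423625/104809) = 3343 m/s

3343 m/s


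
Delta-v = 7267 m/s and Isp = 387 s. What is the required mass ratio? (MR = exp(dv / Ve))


Ve = 387 * 9.81 = 3796.47 m/s
MR = exp(7267 / 3796.47) = 6.781

6.781


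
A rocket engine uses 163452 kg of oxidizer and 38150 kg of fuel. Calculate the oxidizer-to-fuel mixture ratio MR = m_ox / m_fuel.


MR = 163452 / 38150 = 4.28

4.28


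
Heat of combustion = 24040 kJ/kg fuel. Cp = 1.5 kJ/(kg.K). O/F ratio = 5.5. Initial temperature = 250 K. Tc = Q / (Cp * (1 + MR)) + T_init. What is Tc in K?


Tc = 24040 / (1.5 * (1 + 5.5)) + 250 = 2716 K

2716 K


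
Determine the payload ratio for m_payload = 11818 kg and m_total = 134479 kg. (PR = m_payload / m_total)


PR = 11818 / 134479 = 0.0879

0.0879


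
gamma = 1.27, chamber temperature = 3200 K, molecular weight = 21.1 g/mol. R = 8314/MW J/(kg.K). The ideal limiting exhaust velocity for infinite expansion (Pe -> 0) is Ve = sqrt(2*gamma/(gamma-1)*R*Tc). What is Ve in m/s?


R = 8314 / 21.1 = 394.03 J/(kg.K)
Ve = sqrt(2 * 1.27 / (1.27 - 1) * 394.03 * 3200) = 3444 m/s

3444 m/s


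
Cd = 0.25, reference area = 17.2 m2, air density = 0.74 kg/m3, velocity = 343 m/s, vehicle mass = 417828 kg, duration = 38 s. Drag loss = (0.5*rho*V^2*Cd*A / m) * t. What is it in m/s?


D = 0.5 * 0.74 * 343^2 * 0.25 * 17.2 = 187179.56 N
a = 187179.56 / 417828 = 0.448 m/s2
dV = 0.448 * 38 = 17.0 m/s

17.0 m/s


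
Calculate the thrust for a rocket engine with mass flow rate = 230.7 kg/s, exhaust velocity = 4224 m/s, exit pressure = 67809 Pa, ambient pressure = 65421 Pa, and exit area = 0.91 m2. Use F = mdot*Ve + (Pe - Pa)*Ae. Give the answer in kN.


F = 230.7 * 4224 + (67809 - 65421) * 0.91 = 976650.0 N = 976.6 kN

976.6 kN


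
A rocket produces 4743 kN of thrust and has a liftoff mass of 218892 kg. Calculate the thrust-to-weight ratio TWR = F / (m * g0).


TWR = 4743000 / (218892 * 9.81) = 2.21

2.21


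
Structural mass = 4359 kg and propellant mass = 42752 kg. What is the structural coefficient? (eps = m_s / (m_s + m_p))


eps = 4359 / (4359 + 42752) = 0.0925

0.0925


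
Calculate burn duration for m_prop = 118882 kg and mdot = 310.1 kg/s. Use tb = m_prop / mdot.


tb = 118882 / 310.1 = 383.4 s

383.4 s


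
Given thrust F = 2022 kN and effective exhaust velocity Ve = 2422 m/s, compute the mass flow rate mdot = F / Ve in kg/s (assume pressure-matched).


mdot = F / Ve = 2022000 / 2422 = 834.8 kg/s

834.8 kg/s


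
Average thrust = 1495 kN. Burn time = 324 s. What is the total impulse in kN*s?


It = 1495 * 324 = 484380 kN*s

484380 kN*s


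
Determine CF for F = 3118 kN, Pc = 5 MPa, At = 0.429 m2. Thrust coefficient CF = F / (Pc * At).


CF = 3118000 / (5e6 * 0.429) = 1.45

1.45


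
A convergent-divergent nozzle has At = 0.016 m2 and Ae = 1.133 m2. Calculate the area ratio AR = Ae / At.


AR = 1.133 / 0.016 = 70.8

70.8


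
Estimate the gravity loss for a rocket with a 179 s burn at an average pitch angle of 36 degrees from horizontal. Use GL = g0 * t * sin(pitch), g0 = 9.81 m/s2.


GL = 9.81 * 179 * sin(36 deg) = 1032 m/s

1032 m/s


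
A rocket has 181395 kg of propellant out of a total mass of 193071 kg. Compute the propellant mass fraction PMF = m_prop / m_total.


PMF = 181395 / 193071 = 0.94

0.94


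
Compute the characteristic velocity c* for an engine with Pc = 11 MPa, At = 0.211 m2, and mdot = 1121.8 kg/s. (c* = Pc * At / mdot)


c* = 11e6 * 0.211 / 1121.8 = 2069 m/s

2069 m/s


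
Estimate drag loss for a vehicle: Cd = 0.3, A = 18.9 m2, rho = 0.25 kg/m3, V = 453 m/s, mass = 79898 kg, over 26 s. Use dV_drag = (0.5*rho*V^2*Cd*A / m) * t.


D = 0.5 * 0.25 * 453^2 * 0.3 * 18.9 = 145441.88 N
a = 145441.88 / 79898 = 1.8203 m/s2
dV = 1.8203 * 26 = 47.3 m/s

47.3 m/s


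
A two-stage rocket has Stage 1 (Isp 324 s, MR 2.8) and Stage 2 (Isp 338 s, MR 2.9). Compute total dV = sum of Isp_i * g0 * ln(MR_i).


dV1 = 324 * 9.81 * ln(2.8) = 3272.6 m/s
dV2 = 338 * 9.81 * ln(2.9) = 3530.3 m/s
Total dV = 3272.6 + 3530.3 = 6802.9 m/s ~ 6803 m/s

6803 m/s


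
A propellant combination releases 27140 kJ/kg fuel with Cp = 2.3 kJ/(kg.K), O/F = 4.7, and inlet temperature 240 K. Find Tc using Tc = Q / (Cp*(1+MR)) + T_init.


Tc = 27140 / (2.3 * (1 + 4.7)) + 240 = 2310 K

2310 K


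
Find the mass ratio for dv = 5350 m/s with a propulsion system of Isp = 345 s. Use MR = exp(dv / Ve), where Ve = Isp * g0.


Ve = 345 * 9.81 = 3384.45 m/s
MR = exp(5350 / 3384.45) = 4.859

4.859


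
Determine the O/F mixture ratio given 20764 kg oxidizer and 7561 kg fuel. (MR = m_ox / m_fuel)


MR = 20764 / 7561 = 2.75

2.75


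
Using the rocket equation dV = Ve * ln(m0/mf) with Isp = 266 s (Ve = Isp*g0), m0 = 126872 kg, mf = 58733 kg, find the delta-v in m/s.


Ve = 266 * 9.81 = 2609.46 m/s
dV = 2609.46 * ln(126872/58733) = 2010 m/s

2010 m/s


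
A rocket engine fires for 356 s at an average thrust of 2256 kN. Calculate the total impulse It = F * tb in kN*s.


It = 2256 * 356 = 803136 kN*s

803136 kN*s


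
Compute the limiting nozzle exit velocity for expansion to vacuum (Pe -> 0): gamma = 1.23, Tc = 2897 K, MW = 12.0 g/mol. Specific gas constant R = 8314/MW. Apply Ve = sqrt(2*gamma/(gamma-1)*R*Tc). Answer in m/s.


R = 8314 / 12.0 = 692.83 J/(kg.K)
Ve = sqrt(2 * 1.23 / (1.23 - 1) * 692.83 * 2897) = 4633 m/s

4633 m/s


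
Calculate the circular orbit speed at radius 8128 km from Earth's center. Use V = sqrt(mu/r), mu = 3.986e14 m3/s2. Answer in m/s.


V = sqrt(3.986e14 / 8128000) = 7003 m/s

7003 m/s


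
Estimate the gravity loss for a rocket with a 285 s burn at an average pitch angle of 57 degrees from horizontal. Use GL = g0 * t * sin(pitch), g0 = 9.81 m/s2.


GL = 9.81 * 285 * sin(57 deg) = 2345 m/s

2345 m/s


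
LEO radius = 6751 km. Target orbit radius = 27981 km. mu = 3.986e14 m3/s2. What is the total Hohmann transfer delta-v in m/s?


V1 = sqrt(mu/r1) = 7683.95 m/s
dV1 = V1*(sqrt(2*r2/(r1+r2)) - 1) = 2069.68 m/s
V2 = sqrt(mu/r2) = 3774.31 m/s
dV2 = V2*(1 - sqrt(2*r1/(r1+r2))) = 1421.04 m/s
Total dV = 3491 m/s

3491 m/s


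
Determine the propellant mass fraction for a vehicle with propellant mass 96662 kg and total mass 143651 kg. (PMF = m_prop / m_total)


PMF = 96662 / 143651 = 0.673

0.673


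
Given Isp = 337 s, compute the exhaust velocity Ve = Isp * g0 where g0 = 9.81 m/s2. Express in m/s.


Ve = Isp * g0 = 337 * 9.81 = 3306.0 m/s

3306.0 m/s


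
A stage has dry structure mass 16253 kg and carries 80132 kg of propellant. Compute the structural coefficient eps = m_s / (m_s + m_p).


eps = 16253 / (16253 + 80132) = 0.1686

0.1686


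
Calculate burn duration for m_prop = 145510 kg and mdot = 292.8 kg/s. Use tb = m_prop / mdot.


tb = 145510 / 292.8 = 497.0 s

497.0 s


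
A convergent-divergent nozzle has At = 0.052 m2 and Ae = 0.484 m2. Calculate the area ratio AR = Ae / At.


AR = 0.484 / 0.052 = 9.3

9.3


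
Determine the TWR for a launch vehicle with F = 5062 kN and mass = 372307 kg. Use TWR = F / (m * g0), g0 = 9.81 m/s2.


TWR = 5062000 / (372307 * 9.81) = 1.39

1.39


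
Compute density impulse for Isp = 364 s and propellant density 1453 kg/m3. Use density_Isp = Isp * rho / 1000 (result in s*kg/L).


rho*Isp = 364 * 1453 / 1000 = 529 s*kg/L

529 s*kg/L


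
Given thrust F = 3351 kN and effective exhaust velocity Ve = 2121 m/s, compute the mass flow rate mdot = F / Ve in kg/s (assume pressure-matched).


mdot = F / Ve = 3351000 / 2121 = 1579.9 kg/s

1579.9 kg/s


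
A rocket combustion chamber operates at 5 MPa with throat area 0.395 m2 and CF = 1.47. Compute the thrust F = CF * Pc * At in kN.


F = 1.47 * 5e6 * 0.395 = 2.9032e+06 N = 2903.2 kN

2903.2 kN


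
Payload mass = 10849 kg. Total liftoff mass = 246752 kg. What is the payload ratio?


PR = 10849 / 246752 = 0.044

0.044


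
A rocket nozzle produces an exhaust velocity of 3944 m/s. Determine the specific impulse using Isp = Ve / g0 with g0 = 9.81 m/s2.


Isp = Ve / g0 = 3944 / 9.81 = 402.0 s

402.0 s


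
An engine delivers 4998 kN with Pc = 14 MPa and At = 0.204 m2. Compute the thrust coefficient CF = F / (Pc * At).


CF = 4998000 / (14e6 * 0.204) = 1.75

1.75


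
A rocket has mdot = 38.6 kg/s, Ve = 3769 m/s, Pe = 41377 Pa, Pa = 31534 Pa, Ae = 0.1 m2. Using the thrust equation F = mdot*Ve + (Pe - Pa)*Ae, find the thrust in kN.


F = 38.6 * 3769 + (41377 - 31534) * 0.1 = 146468.0 N = 146.5 kN

146.5 kN


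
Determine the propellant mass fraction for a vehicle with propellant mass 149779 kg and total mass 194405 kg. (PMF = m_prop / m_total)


PMF = 149779 / 194405 = 0.77

0.77


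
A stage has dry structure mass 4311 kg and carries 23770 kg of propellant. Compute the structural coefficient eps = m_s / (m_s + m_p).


eps = 4311 / (4311 + 23770) = 0.1535

0.1535


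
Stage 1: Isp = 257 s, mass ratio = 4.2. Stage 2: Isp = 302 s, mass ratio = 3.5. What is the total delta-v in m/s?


dV1 = 257 * 9.81 * ln(4.2) = 3618.1 m/s
dV2 = 302 * 9.81 * ln(3.5) = 3711.5 m/s
Total dV = 3618.1 + 3711.5 = 7329.6 m/s ~ 7330 m/s

7330 m/s


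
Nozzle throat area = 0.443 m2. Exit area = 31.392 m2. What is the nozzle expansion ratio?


AR = 31.392 / 0.443 = 70.9

70.9


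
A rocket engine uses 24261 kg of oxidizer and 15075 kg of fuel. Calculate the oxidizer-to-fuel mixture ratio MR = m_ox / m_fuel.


MR = 24261 / 15075 = 1.61

1.61


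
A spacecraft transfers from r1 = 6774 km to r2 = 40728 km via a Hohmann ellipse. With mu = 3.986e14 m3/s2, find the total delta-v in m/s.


V1 = sqrt(mu/r1) = 7670.9 m/s
dV1 = V1*(sqrt(2*r2/(r1+r2)) - 1) = 2374.14 m/s
V2 = sqrt(mu/r2) = 3128.4 m/s
dV2 = V2*(1 - sqrt(2*r1/(r1+r2))) = 1457.68 m/s
Total dV = 3832 m/s

3832 m/s


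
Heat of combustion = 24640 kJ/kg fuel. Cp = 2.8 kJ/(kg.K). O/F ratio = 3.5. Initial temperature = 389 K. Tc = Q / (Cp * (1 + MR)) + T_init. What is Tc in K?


Tc = 24640 / (2.8 * (1 + 3.5)) + 389 = 2345 K

2345 K


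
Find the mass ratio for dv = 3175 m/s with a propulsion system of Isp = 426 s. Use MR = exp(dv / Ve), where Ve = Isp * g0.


Ve = 426 * 9.81 = 4179.06 m/s
MR = exp(3175 / 4179.06) = 2.138

2.138


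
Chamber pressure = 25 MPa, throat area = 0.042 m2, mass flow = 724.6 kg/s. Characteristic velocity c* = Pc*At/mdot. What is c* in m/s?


c* = 25e6 * 0.042 / 724.6 = 1449 m/s

1449 m/s


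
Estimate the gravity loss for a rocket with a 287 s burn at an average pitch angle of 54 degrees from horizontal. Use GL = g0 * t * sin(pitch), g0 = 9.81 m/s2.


GL = 9.81 * 287 * sin(54 deg) = 2278 m/s

2278 m/s


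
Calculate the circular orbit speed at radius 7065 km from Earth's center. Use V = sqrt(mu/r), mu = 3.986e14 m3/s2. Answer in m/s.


V = sqrt(3.986e14 / 7065000) = 7511 m/s

7511 m/s


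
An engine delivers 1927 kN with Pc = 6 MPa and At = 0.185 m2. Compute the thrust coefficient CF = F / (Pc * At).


CF = 1927000 / (6e6 * 0.185) = 1.74

1.74


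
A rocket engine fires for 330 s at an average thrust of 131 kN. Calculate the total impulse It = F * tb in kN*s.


It = 131 * 330 = 43230 kN*s

43230 kN*s


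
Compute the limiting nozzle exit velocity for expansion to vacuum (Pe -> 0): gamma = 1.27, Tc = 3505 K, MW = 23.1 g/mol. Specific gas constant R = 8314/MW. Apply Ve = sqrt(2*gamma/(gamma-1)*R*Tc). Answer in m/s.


R = 8314 / 23.1 = 359.91 J/(kg.K)
Ve = sqrt(2 * 1.27 / (1.27 - 1) * 359.91 * 3505) = 3445 m/s

3445 m/s


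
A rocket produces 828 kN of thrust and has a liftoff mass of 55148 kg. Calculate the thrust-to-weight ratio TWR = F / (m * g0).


TWR = 828000 / (55148 * 9.81) = 1.53

1.53


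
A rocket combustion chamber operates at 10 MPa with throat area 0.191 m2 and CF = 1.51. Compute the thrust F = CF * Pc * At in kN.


F = 1.51 * 10e6 * 0.191 = 2.8841e+06 N = 2884.1 kN

2884.1 kN


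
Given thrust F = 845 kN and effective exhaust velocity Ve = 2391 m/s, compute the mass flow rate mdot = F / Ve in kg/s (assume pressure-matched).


mdot = F / Ve = 845000 / 2391 = 353.4 kg/s

353.4 kg/s


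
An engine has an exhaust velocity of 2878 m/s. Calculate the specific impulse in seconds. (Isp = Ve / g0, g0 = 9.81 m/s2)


Isp = Ve / g0 = 2878 / 9.81 = 293.4 s

293.4 s


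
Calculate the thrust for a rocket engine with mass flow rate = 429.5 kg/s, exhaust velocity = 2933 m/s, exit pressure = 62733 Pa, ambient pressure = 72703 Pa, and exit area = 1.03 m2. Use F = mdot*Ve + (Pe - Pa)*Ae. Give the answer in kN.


F = 429.5 * 2933 + (62733 - 72703) * 1.03 = 1.2495e+06 N = 1249.5 kN

1249.5 kN


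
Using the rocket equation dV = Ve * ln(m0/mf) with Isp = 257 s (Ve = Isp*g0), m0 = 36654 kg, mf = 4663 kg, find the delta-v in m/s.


Ve = 257 * 9.81 = 2521.17 m/s
dV = 2521.17 * ln(36654/4663) = 5198 m/s

5198 m/s


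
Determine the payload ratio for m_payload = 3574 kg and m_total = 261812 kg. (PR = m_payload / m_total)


PR = 3574 / 261812 = 0.0137

0.0137


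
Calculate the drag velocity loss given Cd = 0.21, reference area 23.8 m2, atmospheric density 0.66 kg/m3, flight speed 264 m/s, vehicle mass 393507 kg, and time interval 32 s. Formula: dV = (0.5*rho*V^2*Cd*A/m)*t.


D = 0.5 * 0.66 * 264^2 * 0.21 * 23.8 = 114952.4 N
a = 114952.4 / 393507 = 0.2921 m/s2
dV = 0.2921 * 32 = 9.3 m/s

9.3 m/s


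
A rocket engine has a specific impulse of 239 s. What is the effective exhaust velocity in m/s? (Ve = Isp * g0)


Ve = Isp * g0 = 239 * 9.81 = 2344.6 m/s

2344.6 m/s


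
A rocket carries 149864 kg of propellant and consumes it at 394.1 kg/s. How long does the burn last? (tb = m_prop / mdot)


tb = 149864 / 394.1 = 380.3 s

380.3 s


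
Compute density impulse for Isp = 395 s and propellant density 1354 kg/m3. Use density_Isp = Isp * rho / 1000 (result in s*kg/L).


rho*Isp = 395 * 1354 / 1000 = 535 s*kg/L

535 s*kg/L


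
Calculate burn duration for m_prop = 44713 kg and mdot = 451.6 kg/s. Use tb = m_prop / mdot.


tb = 44713 / 451.6 = 99.0 s

99.0 s


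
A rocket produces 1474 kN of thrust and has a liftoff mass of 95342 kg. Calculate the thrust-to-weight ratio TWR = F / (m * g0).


TWR = 1474000 / (95342 * 9.81) = 1.58

1.58


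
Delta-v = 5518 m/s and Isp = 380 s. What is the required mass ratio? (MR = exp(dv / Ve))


Ve = 380 * 9.81 = 3727.8 m/s
MR = exp(5518 / 3727.8) = 4.394

4.394


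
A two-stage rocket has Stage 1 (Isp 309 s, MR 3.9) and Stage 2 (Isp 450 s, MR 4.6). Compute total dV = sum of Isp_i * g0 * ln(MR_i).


dV1 = 309 * 9.81 * ln(3.9) = 4125.5 m/s
dV2 = 450 * 9.81 * ln(4.6) = 6736.8 m/s
Total dV = 4125.5 + 6736.8 = 10862.3 m/s ~ 10862 m/s

10862 m/s


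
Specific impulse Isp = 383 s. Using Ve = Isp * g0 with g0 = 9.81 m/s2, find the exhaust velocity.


Ve = Isp * g0 = 383 * 9.81 = 3757.2 m/s

3757.2 m/s


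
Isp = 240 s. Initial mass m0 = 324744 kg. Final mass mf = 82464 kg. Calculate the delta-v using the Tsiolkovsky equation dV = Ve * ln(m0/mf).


Ve = 240 * 9.81 = 2354.4 m/s
dV = 2354.4 * ln(324744/82464) = 3227 m/s

3227 m/s


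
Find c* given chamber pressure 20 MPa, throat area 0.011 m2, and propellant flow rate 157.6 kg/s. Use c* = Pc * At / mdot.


c* = 20e6 * 0.011 / 157.6 = 1396 m/s

1396 m/s


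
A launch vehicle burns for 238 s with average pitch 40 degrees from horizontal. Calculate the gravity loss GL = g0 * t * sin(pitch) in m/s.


GL = 9.81 * 238 * sin(40 deg) = 1501 m/s

1501 m/s


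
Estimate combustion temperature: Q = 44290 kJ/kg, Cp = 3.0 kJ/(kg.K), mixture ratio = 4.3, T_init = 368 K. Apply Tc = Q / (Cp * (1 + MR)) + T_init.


Tc = 44290 / (3.0 * (1 + 4.3)) + 368 = 3154 K

3154 K


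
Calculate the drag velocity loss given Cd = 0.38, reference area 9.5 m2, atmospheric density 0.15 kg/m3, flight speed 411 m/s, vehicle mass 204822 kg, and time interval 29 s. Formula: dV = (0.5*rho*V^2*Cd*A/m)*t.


D = 0.5 * 0.15 * 411^2 * 0.38 * 9.5 = 45735.36 N
a = 45735.36 / 204822 = 0.2233 m/s2
dV = 0.2233 * 29 = 6.5 m/s

6.5 m/s


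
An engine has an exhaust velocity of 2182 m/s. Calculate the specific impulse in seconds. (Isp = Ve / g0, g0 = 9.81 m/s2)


Isp = Ve / g0 = 2182 / 9.81 = 222.4 s

222.4 s


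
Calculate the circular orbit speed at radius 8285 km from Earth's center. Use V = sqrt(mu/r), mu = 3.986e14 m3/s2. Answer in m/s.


V = sqrt(3.986e14 / 8285000) = 6936 m/s

6936 m/s


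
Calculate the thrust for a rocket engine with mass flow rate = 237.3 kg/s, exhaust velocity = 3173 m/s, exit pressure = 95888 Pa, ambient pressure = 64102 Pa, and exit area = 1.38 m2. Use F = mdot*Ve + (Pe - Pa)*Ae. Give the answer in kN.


F = 237.3 * 3173 + (95888 - 64102) * 1.38 = 796818.0 N = 796.8 kN

796.8 kN


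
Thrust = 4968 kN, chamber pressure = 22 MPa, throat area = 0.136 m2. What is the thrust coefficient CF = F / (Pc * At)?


CF = 4968000 / (22e6 * 0.136) = 1.66

1.66


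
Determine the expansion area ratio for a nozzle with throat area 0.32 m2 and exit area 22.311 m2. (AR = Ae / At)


AR = 22.311 / 0.32 = 69.7

69.7


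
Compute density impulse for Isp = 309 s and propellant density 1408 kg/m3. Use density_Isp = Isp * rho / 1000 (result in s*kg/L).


rho*Isp = 309 * 1408 / 1000 = 435 s*kg/L

435 s*kg/L


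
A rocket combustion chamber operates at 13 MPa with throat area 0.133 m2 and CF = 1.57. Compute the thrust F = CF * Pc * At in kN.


F = 1.57 * 13e6 * 0.133 = 2.7145e+06 N = 2714.5 kN

2714.5 kN


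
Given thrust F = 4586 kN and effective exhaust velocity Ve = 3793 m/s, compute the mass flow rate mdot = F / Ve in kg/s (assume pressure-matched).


mdot = F / Ve = 4586000 / 3793 = 1209.1 kg/s

1209.1 kg/s


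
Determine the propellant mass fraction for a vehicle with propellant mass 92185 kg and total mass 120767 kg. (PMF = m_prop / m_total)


PMF = 92185 / 120767 = 0.763

0.763


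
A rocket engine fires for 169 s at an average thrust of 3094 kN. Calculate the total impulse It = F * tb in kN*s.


It = 3094 * 169 = 522886 kN*s

522886 kN*s


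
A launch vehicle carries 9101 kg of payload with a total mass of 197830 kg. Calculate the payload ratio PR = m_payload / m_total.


PR = 9101 / 197830 = 0.046

0.046


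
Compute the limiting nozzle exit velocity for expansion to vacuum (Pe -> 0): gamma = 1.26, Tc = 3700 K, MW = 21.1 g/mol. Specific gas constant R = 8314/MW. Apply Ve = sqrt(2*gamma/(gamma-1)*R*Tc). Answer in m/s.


R = 8314 / 21.1 = 394.03 J/(kg.K)
Ve = sqrt(2 * 1.26 / (1.26 - 1) * 394.03 * 3700) = 3759 m/s

3759 m/s


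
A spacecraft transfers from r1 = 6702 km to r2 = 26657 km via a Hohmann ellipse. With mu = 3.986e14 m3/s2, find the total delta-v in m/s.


V1 = sqrt(mu/r1) = 7711.99 m/s
dV1 = V1*(sqrt(2*r2/(r1+r2)) - 1) = 2037.47 m/s
V2 = sqrt(mu/r2) = 3866.9 m/s
dV2 = V2*(1 - sqrt(2*r1/(r1+r2))) = 1415.73 m/s
Total dV = 3453 m/s

3453 m/s


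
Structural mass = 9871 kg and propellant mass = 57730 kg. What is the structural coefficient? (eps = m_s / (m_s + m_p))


eps = 9871 / (9871 + 57730) = 0.146

0.146


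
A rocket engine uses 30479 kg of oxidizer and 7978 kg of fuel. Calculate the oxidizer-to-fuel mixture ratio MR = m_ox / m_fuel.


MR = 30479 / 7978 = 3.82

3.82


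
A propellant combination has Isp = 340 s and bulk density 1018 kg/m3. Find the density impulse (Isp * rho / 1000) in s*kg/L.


rho*Isp = 340 * 1018 / 1000 = 346 s*kg/L

346 s*kg/L


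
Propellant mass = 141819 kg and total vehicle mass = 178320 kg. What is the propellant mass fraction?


PMF = 141819 / 178320 = 0.795

0.795


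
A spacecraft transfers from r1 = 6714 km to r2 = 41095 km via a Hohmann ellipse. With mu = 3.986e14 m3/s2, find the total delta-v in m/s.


V1 = sqrt(mu/r1) = 7705.09 m/s
dV1 = V1*(sqrt(2*r2/(r1+r2)) - 1) = 2397.49 m/s
V2 = sqrt(mu/r2) = 3114.4 m/s
dV2 = V2*(1 - sqrt(2*r1/(r1+r2))) = 1463.86 m/s
Total dV = 3861 m/s

3861 m/s


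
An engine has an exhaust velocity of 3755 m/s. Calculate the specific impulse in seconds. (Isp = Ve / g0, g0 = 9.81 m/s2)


Isp = Ve / g0 = 3755 / 9.81 = 382.8 s

382.8 s


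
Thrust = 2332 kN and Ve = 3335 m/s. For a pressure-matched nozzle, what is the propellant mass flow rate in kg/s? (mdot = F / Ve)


mdot = F / Ve = 2332000 / 3335 = 699.3 kg/s

699.3 kg/s


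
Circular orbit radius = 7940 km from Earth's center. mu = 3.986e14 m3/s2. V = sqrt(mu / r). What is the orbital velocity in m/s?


V = sqrt(3.986e14 / 7940000) = 7085 m/s

7085 m/s


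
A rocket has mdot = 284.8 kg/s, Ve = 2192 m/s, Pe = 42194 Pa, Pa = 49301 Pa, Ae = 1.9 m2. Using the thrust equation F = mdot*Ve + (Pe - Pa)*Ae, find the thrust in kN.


F = 284.8 * 2192 + (42194 - 49301) * 1.9 = 610778.0 N = 610.8 kN

610.8 kN


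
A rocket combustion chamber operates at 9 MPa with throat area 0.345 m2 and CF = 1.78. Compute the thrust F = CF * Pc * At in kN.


F = 1.78 * 9e6 * 0.345 = 5.5269e+06 N = 5526.9 kN

5526.9 kN


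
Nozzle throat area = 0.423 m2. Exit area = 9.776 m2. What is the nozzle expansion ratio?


AR = 9.776 / 0.423 = 23.1

23.1


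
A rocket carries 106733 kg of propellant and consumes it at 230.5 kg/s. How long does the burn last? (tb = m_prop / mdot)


tb = 106733 / 230.5 = 463.0 s

463.0 s


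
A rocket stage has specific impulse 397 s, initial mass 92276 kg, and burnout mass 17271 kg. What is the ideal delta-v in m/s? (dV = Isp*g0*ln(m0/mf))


Ve = 397 * 9.81 = 3894.57 m/s
dV = 3894.57 * ln(92276/17271) = 6526 m/s

6526 m/s


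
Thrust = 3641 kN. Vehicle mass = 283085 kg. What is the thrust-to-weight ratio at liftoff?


TWR = 3641000 / (283085 * 9.81) = 1.31

1.31


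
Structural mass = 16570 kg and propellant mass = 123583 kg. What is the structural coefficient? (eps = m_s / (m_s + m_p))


eps = 16570 / (16570 + 123583) = 0.1182

0.1182


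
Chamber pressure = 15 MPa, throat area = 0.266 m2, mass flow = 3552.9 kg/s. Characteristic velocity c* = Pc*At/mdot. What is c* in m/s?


c* = 15e6 * 0.266 / 3552.9 = 1123 m/s

1123 m/s


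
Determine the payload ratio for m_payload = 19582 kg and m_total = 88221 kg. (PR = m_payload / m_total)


PR = 19582 / 88221 = 0.222

0.222


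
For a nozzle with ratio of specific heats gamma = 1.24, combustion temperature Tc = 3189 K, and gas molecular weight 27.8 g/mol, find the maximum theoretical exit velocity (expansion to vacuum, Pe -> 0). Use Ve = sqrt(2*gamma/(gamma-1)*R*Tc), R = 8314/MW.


R = 8314 / 27.8 = 299.06 J/(kg.K)
Ve = sqrt(2 * 1.24 / (1.24 - 1) * 299.06 * 3189) = 3139 m/s

3139 m/s


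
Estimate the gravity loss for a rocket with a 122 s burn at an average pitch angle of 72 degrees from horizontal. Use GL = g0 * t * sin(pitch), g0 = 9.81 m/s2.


GL = 9.81 * 122 * sin(72 deg) = 1138 m/s

1138 m/s


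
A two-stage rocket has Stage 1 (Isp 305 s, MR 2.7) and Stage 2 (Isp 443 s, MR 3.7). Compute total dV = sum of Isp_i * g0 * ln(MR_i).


dV1 = 305 * 9.81 * ln(2.7) = 2971.9 m/s
dV2 = 443 * 9.81 * ln(3.7) = 5685.8 m/s
Total dV = 2971.9 + 5685.8 = 8657.7 m/s ~ 8658 m/s

8658 m/s


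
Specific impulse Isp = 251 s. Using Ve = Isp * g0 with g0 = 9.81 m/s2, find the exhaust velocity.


Ve = Isp * g0 = 251 * 9.81 = 2462.3 m/s

2462.3 m/s


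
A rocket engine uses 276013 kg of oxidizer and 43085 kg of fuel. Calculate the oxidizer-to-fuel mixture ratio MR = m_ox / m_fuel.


MR = 276013 / 43085 = 6.41

6.41


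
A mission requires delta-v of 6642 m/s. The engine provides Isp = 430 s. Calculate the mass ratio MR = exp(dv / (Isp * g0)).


Ve = 430 * 9.81 = 4218.3 m/s
MR = exp(6642 / 4218.3) = 4.829

4.829


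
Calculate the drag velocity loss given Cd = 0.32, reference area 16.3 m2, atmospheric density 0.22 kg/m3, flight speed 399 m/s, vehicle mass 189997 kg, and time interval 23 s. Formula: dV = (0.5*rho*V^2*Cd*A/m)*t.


D = 0.5 * 0.22 * 399^2 * 0.32 * 16.3 = 91343.17 N
a = 91343.17 / 189997 = 0.4808 m/s2
dV = 0.4808 * 23 = 11.1 m/s

11.1 m/s


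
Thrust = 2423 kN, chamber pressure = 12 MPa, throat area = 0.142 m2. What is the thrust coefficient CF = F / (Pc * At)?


CF = 2423000 / (12e6 * 0.142) = 1.42

1.42


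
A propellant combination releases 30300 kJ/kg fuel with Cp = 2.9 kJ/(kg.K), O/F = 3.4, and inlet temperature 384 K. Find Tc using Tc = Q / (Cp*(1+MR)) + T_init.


Tc = 30300 / (2.9 * (1 + 3.4)) + 384 = 2759 K

2759 K


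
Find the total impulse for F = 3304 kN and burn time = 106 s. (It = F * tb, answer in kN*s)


It = 3304 * 106 = 350224 kN*s

350224 kN*s


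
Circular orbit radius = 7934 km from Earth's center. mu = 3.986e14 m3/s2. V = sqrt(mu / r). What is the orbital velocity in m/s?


V = sqrt(3.986e14 / 7934000) = 7088 m/s

7088 m/s


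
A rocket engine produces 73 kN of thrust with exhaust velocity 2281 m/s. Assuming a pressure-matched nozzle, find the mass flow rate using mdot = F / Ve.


mdot = F / Ve = 73000 / 2281 = 32.0 kg/s

32.0 kg/s


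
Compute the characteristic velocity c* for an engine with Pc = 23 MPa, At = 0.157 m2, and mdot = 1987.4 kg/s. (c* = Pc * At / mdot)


c* = 23e6 * 0.157 / 1987.4 = 1817 m/s

1817 m/s


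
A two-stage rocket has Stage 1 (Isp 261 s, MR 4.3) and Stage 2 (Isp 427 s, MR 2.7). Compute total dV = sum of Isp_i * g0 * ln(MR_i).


dV1 = 261 * 9.81 * ln(4.3) = 3734.7 m/s
dV2 = 427 * 9.81 * ln(2.7) = 4160.6 m/s
Total dV = 3734.7 + 4160.6 = 7895.3 m/s ~ 7895 m/s

7895 m/s


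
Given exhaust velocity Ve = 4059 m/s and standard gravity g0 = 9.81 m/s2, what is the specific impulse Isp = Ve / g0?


Isp = Ve / g0 = 4059 / 9.81 = 413.8 s

413.8 s


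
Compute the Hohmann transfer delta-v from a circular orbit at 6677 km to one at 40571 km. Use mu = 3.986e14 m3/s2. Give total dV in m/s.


V1 = sqrt(mu/r1) = 7726.41 m/s
dV1 = V1*(sqrt(2*r2/(r1+r2)) - 1) = 2398.91 m/s
V2 = sqrt(mu/r2) = 3134.45 m/s
dV2 = V2*(1 - sqrt(2*r1/(r1+r2))) = 1468.06 m/s
Total dV = 3867 m/s

3867 m/s


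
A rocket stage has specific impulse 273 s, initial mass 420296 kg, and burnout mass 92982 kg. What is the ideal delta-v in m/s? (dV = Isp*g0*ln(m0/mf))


Ve = 273 * 9.81 = 2678.13 m/s
dV = 2678.13 * ln(420296/92982) = 4040 m/s

4040 m/s


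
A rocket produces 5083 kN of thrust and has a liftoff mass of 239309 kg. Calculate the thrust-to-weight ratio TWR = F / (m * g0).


TWR = 5083000 / (239309 * 9.81) = 2.17

2.17


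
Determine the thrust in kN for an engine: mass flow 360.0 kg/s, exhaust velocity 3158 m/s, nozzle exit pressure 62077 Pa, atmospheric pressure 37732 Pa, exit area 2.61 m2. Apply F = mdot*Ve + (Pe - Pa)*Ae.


F = 360.0 * 3158 + (62077 - 37732) * 2.61 = 1.2004e+06 N = 1200.4 kN

1200.4 kN


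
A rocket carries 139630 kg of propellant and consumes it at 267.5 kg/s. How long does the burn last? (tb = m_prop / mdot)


tb = 139630 / 267.5 = 522.0 s

522.0 s


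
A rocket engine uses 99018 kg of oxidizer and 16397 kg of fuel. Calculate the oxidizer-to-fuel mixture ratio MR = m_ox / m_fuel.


MR = 99018 / 16397 = 6.04

6.04


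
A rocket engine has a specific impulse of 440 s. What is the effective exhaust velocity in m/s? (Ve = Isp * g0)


Ve = Isp * g0 = 440 * 9.81 = 4316.4 m/s

4316.4 m/s


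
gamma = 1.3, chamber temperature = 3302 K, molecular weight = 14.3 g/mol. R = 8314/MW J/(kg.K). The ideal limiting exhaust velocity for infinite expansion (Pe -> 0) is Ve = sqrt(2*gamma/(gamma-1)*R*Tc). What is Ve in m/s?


R = 8314 / 14.3 = 581.4 J/(kg.K)
Ve = sqrt(2 * 1.3 / (1.3 - 1) * 581.4 * 3302) = 4079 m/s

4079 m/s


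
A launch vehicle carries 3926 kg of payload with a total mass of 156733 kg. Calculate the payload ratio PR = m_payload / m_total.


PR = 3926 / 156733 = 0.025

0.025


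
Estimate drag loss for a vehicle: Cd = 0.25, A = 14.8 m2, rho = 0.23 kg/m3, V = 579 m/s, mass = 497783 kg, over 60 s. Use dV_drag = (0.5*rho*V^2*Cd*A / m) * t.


D = 0.5 * 0.23 * 579^2 * 0.25 * 14.8 = 142645.05 N
a = 142645.05 / 497783 = 0.2866 m/s2
dV = 0.2866 * 60 = 17.2 m/s

17.2 m/s


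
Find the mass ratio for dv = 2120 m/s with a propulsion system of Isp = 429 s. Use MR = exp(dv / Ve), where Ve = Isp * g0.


Ve = 429 * 9.81 = 4208.49 m/s
MR = exp(2120 / 4208.49) = 1.655

1.655


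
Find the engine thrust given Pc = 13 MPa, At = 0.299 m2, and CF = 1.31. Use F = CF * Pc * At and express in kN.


F = 1.31 * 13e6 * 0.299 = 5.0920e+06 N = 5092.0 kN

5092.0 kN


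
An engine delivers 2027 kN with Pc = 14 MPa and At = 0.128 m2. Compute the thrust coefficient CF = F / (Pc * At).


CF = 2027000 / (14e6 * 0.128) = 1.13

1.13


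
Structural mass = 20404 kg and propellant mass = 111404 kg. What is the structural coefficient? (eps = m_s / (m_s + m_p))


eps = 20404 / (20404 + 111404) = 0.1548

0.1548


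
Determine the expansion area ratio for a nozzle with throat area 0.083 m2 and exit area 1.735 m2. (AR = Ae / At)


AR = 1.735 / 0.083 = 20.9

20.9


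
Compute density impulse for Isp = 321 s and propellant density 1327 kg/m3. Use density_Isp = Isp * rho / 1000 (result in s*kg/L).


rho*Isp = 321 * 1327 / 1000 = 426 s*kg/L

426 s*kg/L


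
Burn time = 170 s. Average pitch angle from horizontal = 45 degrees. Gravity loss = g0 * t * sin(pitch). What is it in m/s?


GL = 9.81 * 170 * sin(45 deg) = 1179 m/s

1179 m/s


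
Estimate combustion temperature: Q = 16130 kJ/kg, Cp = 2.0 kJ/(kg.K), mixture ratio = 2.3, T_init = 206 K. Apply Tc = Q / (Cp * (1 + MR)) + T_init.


Tc = 16130 / (2.0 * (1 + 2.3)) + 206 = 2650 K

2650 K


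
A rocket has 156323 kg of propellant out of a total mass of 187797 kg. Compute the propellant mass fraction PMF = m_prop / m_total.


PMF = 156323 / 187797 = 0.832

0.832


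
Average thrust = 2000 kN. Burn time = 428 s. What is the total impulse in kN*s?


It = 2000 * 428 = 856000 kN*s

856000 kN*s


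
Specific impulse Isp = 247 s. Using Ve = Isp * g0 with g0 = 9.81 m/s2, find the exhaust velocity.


Ve = Isp * g0 = 247 * 9.81 = 2423.1 m/s

2423.1 m/s


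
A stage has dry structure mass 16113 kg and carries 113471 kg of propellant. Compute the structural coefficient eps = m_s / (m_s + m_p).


eps = 16113 / (16113 + 113471) = 0.1243

0.1243


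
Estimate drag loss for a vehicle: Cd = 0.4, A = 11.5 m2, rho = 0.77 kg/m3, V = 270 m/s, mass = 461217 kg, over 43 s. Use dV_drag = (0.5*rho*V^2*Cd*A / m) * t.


D = 0.5 * 0.77 * 270^2 * 0.4 * 11.5 = 129105.9 N
a = 129105.9 / 461217 = 0.2799 m/s2
dV = 0.2799 * 43 = 12.0 m/s

12.0 m/s


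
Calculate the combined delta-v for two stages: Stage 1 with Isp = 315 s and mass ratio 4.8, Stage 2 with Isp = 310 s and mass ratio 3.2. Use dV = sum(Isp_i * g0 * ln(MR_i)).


dV1 = 315 * 9.81 * ln(4.8) = 4847.3 m/s
dV2 = 310 * 9.81 * ln(3.2) = 3537.3 m/s
Total dV = 4847.3 + 3537.3 = 8384.6 m/s ~ 8385 m/s

8385 m/s


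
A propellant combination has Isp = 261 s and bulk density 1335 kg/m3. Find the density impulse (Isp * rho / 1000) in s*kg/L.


rho*Isp = 261 * 1335 / 1000 = 348 s*kg/L

348 s*kg/L


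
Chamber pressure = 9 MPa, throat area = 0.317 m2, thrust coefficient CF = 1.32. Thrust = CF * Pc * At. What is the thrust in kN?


F = 1.32 * 9e6 * 0.317 = 3.7660e+06 N = 3766.0 kN

3766.0 kN


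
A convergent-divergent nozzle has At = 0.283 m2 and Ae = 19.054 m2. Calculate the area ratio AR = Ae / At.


AR = 19.054 / 0.283 = 67.3

67.3


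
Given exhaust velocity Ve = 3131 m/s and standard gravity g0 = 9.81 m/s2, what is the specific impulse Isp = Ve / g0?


Isp = Ve / g0 = 3131 / 9.81 = 319.2 s

319.2 s


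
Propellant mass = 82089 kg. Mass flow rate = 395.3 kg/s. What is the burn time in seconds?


tb = 82089 / 395.3 = 207.7 s

207.7 s


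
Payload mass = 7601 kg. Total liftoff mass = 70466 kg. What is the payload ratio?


PR = 7601 / 70466 = 0.1079

0.1079


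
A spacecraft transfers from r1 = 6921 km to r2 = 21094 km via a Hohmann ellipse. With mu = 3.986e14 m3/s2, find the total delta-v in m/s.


V1 = sqrt(mu/r1) = 7588.99 m/s
dV1 = V1*(sqrt(2*r2/(r1+r2)) - 1) = 1723.87 m/s
V2 = sqrt(mu/r2) = 4347.0 m/s
dV2 = V2*(1 - sqrt(2*r1/(r1+r2))) = 1291.42 m/s
Total dV = 3015 m/s

3015 m/s


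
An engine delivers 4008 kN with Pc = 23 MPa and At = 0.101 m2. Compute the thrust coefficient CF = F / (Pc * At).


CF = 4008000 / (23e6 * 0.101) = 1.73

1.73


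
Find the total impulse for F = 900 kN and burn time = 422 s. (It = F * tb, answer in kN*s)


It = 900 * 422 = 379800 kN*s

379800 kN*s


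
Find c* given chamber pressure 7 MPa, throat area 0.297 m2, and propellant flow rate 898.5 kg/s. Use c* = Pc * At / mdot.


c* = 7e6 * 0.297 / 898.5 = 2314 m/s

2314 m/s


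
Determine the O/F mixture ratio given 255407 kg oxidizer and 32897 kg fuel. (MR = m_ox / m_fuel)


MR = 255407 / 32897 = 7.76

7.76


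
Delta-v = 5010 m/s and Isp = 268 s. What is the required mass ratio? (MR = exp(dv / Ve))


Ve = 268 * 9.81 = 2629.08 m/s
MR = exp(5010 / 2629.08) = 6.724

6.724


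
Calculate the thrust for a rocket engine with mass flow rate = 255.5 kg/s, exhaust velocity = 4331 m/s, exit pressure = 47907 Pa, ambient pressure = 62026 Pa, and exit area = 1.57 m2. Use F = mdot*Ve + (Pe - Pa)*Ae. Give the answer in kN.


F = 255.5 * 4331 + (47907 - 62026) * 1.57 = 1.0844e+06 N = 1084.4 kN

1084.4 kN


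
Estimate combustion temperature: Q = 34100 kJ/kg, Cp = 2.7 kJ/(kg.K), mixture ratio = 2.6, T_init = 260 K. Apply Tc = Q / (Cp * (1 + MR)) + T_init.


Tc = 34100 / (2.7 * (1 + 2.6)) + 260 = 3768 K

3768 K


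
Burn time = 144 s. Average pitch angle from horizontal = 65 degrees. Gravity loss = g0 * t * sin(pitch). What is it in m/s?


GL = 9.81 * 144 * sin(65 deg) = 1280 m/s

1280 m/s
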